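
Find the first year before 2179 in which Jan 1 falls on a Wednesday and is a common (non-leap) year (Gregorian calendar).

Jan 1 advances by 2 weekdays after a leap year and by 1 after a common year.
2179: Jan 1 is Friday.
2178: Thursday
2177: Wednesday
2177 begins on a Wednesday and is a common year.

2177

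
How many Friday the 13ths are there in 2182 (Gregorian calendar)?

2

Check the 13th of each month of 2182: Jan 13: Sun, Feb 13: Wed, Mar 13: Wed, Apr 13: Sat, May 13: Mon, Jun 13: Thu, Jul 13: Sat, Aug 13: Tue, Sep 13: Fri, Oct 13: Sun, Nov 13: Wed, Dec 13: Fri.
Friday occurs in September, December — 2 months.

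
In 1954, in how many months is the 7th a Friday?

1

Check the 7th of each month of 1954: Jan 7: Thu, Feb 7: Sun, Mar 7: Sun, Apr 7: Wed, May 7: Fri, Jun 7: Mon, Jul 7: Wed, Aug 7: Sat, Sep 7: Tue, Oct 7: Thu, Nov 7: Sun, Dec 7: Tue.
Friday occurs in May — 1 month.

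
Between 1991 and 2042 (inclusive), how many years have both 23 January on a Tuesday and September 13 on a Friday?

2

Check each year's weekday for 23 January and September 13:
  1991: Wed/Fri  1992: Thu/Sun  1993: Sat/Mon  1994: Sun/Tue  1995: Mon/Wed  1996: Tue/Fri ✓  1997: Thu/Sat  1998: Fri/Sun  1999: Sat/Mon  2000: Sun/Wed  2001: Tue/Thu  2002: Wed/Fri  2003: Thu/Sat  2004: Fri/Mon  …(24 more)…  2029: Tue/Thu  2030: Wed/Fri  2031: Thu/Sat  2032: Fri/Mon  2033: Sun/Tue  2034: Mon/Wed  2035: Tue/Thu  2036: Wed/Sat  2037: Fri/Sun  2038: Sat/Mon  2039: Sun/Tue  2040: Mon/Thu  2041: Wed/Fri  2042: Thu/Sat
Both conditions hold in: 1996, 2024 — 2.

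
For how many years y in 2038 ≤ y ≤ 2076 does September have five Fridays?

September has 30 days; it has five Fridays when Friday falls among the first (month-length − 28) days — i.e. when September 1 is one of Friday/Thursday.
September 1 by year: 2038:Wed 2039:Thu✓ 2040:Sat 2041:Sun 2042:Mon 2043:Tue 2044:Thu✓ 2045:Fri✓ 2046:Sat 2047:Sun 2048:Tue 2049:Wed 2050:Thu✓ 2051:Fri✓ 2052:Sun …(9 more)… 2062:Fri✓ 2063:Sat 2064:Mon 2065:Tue 2066:Wed 2067:Thu✓ 2068:Sat 2069:Sun 2070:Mon 2071:Tue 2072:Thu✓ 2073:Fri✓ 2074:Sat 2075:Sun 2076:Tue
Years with five Fridays: 2039, 2044, 2045, 2050, 2051, 2056, 2061, 2062, 2067, 2072, 2073 → 11.

11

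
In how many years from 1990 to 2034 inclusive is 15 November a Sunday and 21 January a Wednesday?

4

Check each year's weekday for 15 November and 21 January:
  1990: Thu/Sun  1991: Fri/Mon  1992: Sun/Tue  1993: Mon/Thu  1994: Tue/Fri  1995: Wed/Sat  1996: Fri/Sun  1997: Sat/Tue  1998: Sun/Wed ✓  1999: Mon/Thu  2000: Wed/Fri  2001: Thu/Sun  2002: Fri/Mon  2003: Sat/Tue  …(17 more)…  2021: Mon/Thu  2022: Tue/Fri  2023: Wed/Sat  2024: Fri/Sun  2025: Sat/Tue  2026: Sun/Wed ✓  2027: Mon/Thu  2028: Wed/Fri  2029: Thu/Sun  2030: Fri/Mon  2031: Sat/Tue  2032: Mon/Wed  2033: Tue/Fri  2034: Wed/Sat
Both conditions hold in: 1998, 2009, 2015, 2026 — 4.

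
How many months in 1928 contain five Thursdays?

4

A month of length L has five Thursdays iff its first Thursday is on day ≤ L−28 (so day 1–3 in a 31-day month, 1–2 in a 30-day month, day 1 in a leap February).
Checking each month of 1928: Jan starts Sun (31d); Feb starts Wed (29d); Mar starts Thu (31d) ✓; Apr starts Sun (30d); May starts Tue (31d) ✓; Jun starts Fri (30d); Jul starts Sun (31d); Aug starts Wed (31d) ✓; Sep starts Sat (30d); Oct starts Mon (31d); Nov starts Thu (30d) ✓; Dec starts Sat (31d).
Five-Thursday months: March, May, August, November → 4.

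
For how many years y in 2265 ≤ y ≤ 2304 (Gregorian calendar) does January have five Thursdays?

17

January has 31 days; it has five Thursdays when Thursday falls among the first (month-length − 28) days — i.e. when January 1 is one of Thursday/Wednesday/Tuesday.
January 1 by year: 2265:Sun 2266:Mon 2267:Tue✓ 2268:Wed✓ 2269:Fri 2270:Sat 2271:Sun 2272:Mon 2273:Wed✓ 2274:Thu✓ 2275:Fri 2276:Sat 2277:Mon 2278:Tue✓ 2279:Wed✓ …(10 more)… 2290:Wed✓ 2291:Thu✓ 2292:Fri 2293:Sun 2294:Mon 2295:Tue✓ 2296:Wed✓ 2297:Fri 2298:Sat 2299:Sun 2300:Mon 2301:Tue✓ 2302:Wed✓ 2303:Thu✓ 2304:Fri
Years with five Thursdays: 2267, 2268, 2273, 2274, 2278, 2279, 2280, 2284, 2285, 2289, 2290, 2291, 2295, 2296, 2301, 2302, 2303 → 17.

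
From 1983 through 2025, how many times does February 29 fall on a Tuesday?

1

Leap years in 1983–2025: 11 of them.
Feb 29 weekday advances by 5 (mod 7) from one leap year to the next four years later (or differs when a century non-leap intervenes).
Leap-day weekdays: 1984:Wed 1988:Mon 1992:Sat 1996:Thu 2000:Tue✓ 2004:Sun 2008:Fri 2012:Wed 2016:Mon 2020:Sat 2024:Thu
Tuesday: 2000 → 1.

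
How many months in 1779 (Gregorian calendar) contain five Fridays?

A month of length L has five Fridays iff its first Friday is on day ≤ L−28 (so day 1–3 in a 31-day month, 1–2 in a 30-day month, day 1 in a leap February).
Checking each month of 1779: Jan starts Fri (31d) ✓; Feb starts Mon (28d); Mar starts Mon (31d); Apr starts Thu (30d) ✓; May starts Sat (31d); Jun starts Tue (30d); Jul starts Thu (31d) ✓; Aug starts Sun (31d); Sep starts Wed (30d); Oct starts Fri (31d) ✓; Nov starts Mon (30d); Dec starts Wed (31d) ✓.
Five-Friday months: January, April, July, October, December → 5.

5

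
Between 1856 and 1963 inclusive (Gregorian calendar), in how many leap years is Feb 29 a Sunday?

3

Leap years in 1856–1963: 26 of them.
Feb 29 weekday advances by 5 (mod 7) from one leap year to the next four years later (or differs when a century non-leap intervenes).
Leap-day weekdays: 1856:Fri 1860:Wed 1864:Mon 1868:Sat 1872:Thu 1876:Tue 1880:Sun✓ 1884:Fri 1888:Wed 1892:Mon 1896:Sat 1904:Mon 1908:Sat 1912:Thu 1916:Tue 1920:Sun✓ 1924:Fri 1928:Wed 1932:Mon 1936:Sat 1940:Thu 1944:Tue 1948:Sun✓ 1952:Fri 1956:Wed 1960:Mon
Sunday: 1880, 1920, 1948 → 3.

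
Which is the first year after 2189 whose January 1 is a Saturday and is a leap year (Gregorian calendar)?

Jan 1 advances by 2 weekdays after a leap year and by 1 after a common year.
2189: Jan 1 is Thursday.
2190: Friday
2191: Saturday
2192: Sunday (leap)
2193: Tuesday
2194: Wednesday
2195: Thursday
2196: Friday (leap)
2197: Sunday
2198: Monday
2199: Tuesday
2200: Wednesday
2201: Thursday
2202: Friday
2203: Saturday
2204: Sunday (leap)
2205: Tuesday
2206: Wednesday
2207: Thursday
2208: Friday (leap)
2209: Sunday
2210: Monday
2211: Tuesday
2212: Wednesday (leap)
2213: Friday
2214: Saturday
2215: Sunday
2216: Monday (leap)
2217: Wednesday
2218: Thursday
2219: Friday
2220: Saturday (leap)
2220 begins on a Saturday and is a leap year.

2220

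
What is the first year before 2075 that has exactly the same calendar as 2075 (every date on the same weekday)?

2069

Two years share a calendar iff Jan 1 falls on the same weekday and both are leap or both are common. 2075: Jan 1 is Tuesday, common year.
2074: Jan 1 Monday, common
2073: Jan 1 Sunday, common
2072: Jan 1 Friday, leap
2071: Jan 1 Thursday, common
2070: Jan 1 Wednesday, common
2069: Jan 1 Tuesday, common
2069 matches on both conditions.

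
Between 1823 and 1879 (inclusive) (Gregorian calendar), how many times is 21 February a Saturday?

Track 21 February's weekday year by year (advancing +1, or +2 across a Feb 29):
  1823: Fri  1824: Sat (+1) ✓  1825: Mon (+2)  1826: Tue (+1)  1827: Wed (+1)
  1828: Thu (+1)  1829: Sat (+2) ✓  1830: Sun (+1)  1831: Mon (+1)  1832: Tue (+1)
  1833: Thu (+2)  1834: Fri (+1)  1835: Sat (+1) ✓  1836: Sun (+1)  … (29 more years) …
  1866: Wed (+1)  1867: Thu (+1)  1868: Fri (+1)  1869: Sun (+2)  1870: Mon (+1)
  1871: Tue (+1)  1872: Wed (+1)  1873: Fri (+2)  1874: Sat (+1) ✓  1875: Sun (+1)
  1876: Mon (+1)  1877: Wed (+2)  1878: Thu (+1)  1879: Fri (+1)
Saturday years: 1824, 1829, 1835, 1846, 1852, 1857, 1863, 1874 — 8 in total.

8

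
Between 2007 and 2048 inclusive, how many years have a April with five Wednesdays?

13

April has 30 days; it has five Wednesdays when Wednesday falls among the first (month-length − 28) days — i.e. when April 1 is one of Wednesday/Tuesday.
April 1 by year: 2007:Sun 2008:Tue✓ 2009:Wed✓ 2010:Thu 2011:Fri 2012:Sun 2013:Mon 2014:Tue✓ 2015:Wed✓ 2016:Fri 2017:Sat 2018:Sun 2019:Mon 2020:Wed✓ 2021:Thu …(12 more)… 2034:Sat 2035:Sun 2036:Tue✓ 2037:Wed✓ 2038:Thu 2039:Fri 2040:Sun 2041:Mon 2042:Tue✓ 2043:Wed✓ 2044:Fri 2045:Sat 2046:Sun 2047:Mon 2048:Wed✓
Years with five Wednesdays: 2008, 2009, 2014, 2015, 2020, 2025, 2026, 2031, 2036, 2037, 2042, 2043, 2048 → 13.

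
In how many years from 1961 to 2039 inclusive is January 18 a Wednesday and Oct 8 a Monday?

2

Check each year's weekday for January 18 and Oct 8:
  1961: Wed/Sun  1962: Thu/Mon  1963: Fri/Tue  1964: Sat/Thu  1965: Mon/Fri  1966: Tue/Sat  1967: Wed/Sun  1968: Thu/Tue  1969: Sat/Wed  1970: Sun/Thu  1971: Mon/Fri  1972: Tue/Sun  1973: Thu/Mon  1974: Fri/Tue  …(51 more)…  2026: Sun/Thu  2027: Mon/Fri  2028: Tue/Sun  2029: Thu/Mon  2030: Fri/Tue  2031: Sat/Wed  2032: Sun/Fri  2033: Tue/Sat  2034: Wed/Sun  2035: Thu/Mon  2036: Fri/Wed  2037: Sun/Thu  2038: Mon/Fri  2039: Tue/Sat
Both conditions hold in: 1984, 2012 — 2.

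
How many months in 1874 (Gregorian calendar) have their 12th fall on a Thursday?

3

Check the 12th of each month of 1874: Jan 12: Mon, Feb 12: Thu, Mar 12: Thu, Apr 12: Sun, May 12: Tue, Jun 12: Fri, Jul 12: Sun, Aug 12: Wed, Sep 12: Sat, Oct 12: Mon, Nov 12: Thu, Dec 12: Sat.
Thursday occurs in February, March, November — 3 months.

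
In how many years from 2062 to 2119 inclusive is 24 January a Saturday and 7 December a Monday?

7

Check each year's weekday for 24 January and 7 December:
  2062: Tue/Thu  2063: Wed/Fri  2064: Thu/Sun  2065: Sat/Mon ✓  2066: Sun/Tue  2067: Mon/Wed  2068: Tue/Fri  2069: Thu/Sat  2070: Fri/Sun  2071: Sat/Mon ✓  2072: Sun/Wed  2073: Tue/Thu  2074: Wed/Fri  2075: Thu/Sat  …(30 more)…  2106: Sun/Tue  2107: Mon/Wed  2108: Tue/Fri  2109: Thu/Sat  2110: Fri/Sun  2111: Sat/Mon ✓  2112: Sun/Wed  2113: Tue/Thu  2114: Wed/Fri  2115: Thu/Sat  2116: Fri/Mon  2117: Sun/Tue  2118: Mon/Wed  2119: Tue/Thu
Both conditions hold in: 2065, 2071, 2082, 2093, 2099, 2105, 2111 — 7.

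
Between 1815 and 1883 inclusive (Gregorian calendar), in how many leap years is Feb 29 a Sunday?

3

Leap years in 1815–1883: 17 of them.
Feb 29 weekday advances by 5 (mod 7) from one leap year to the next four years later (or differs when a century non-leap intervenes).
Leap-day weekdays: 1816:Thu 1820:Tue 1824:Sun✓ 1828:Fri 1832:Wed 1836:Mon 1840:Sat 1844:Thu 1848:Tue 1852:Sun✓ 1856:Fri 1860:Wed 1864:Mon 1868:Sat 1872:Thu 1876:Tue 1880:Sun✓
Sunday: 1824, 1852, 1880 → 3.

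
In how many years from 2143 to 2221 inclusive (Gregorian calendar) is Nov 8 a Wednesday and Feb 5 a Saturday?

Check each year's weekday for Nov 8 and Feb 5:
  2143: Fri/Tue  2144: Sun/Wed  2145: Mon/Fri  2146: Tue/Sat  2147: Wed/Sun  2148: Fri/Mon  2149: Sat/Wed  2150: Sun/Thu  2151: Mon/Fri  2152: Wed/Sat ✓  2153: Thu/Mon  2154: Fri/Tue  2155: Sat/Wed  2156: Mon/Thu  …(51 more)…  2208: Tue/Fri  2209: Wed/Sun  2210: Thu/Mon  2211: Fri/Tue  2212: Sun/Wed  2213: Mon/Fri  2214: Tue/Sat  2215: Wed/Sun  2216: Fri/Mon  2217: Sat/Wed  2218: Sun/Thu  2219: Mon/Fri  2220: Wed/Sat ✓  2221: Thu/Mon
Both conditions hold in: 2152, 2180, 2220 — 3.

3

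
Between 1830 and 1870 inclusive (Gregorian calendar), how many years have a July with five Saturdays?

July has 31 days; it has five Saturdays when Saturday falls among the first (month-length − 28) days — i.e. when July 1 is one of Saturday/Friday/Thursday.
July 1 by year: 1830:Thu✓ 1831:Fri✓ 1832:Sun 1833:Mon 1834:Tue 1835:Wed 1836:Fri✓ 1837:Sat✓ 1838:Sun 1839:Mon 1840:Wed 1841:Thu✓ 1842:Fri✓ 1843:Sat✓ 1844:Mon …(11 more)… 1856:Tue 1857:Wed 1858:Thu✓ 1859:Fri✓ 1860:Sun 1861:Mon 1862:Tue 1863:Wed 1864:Fri✓ 1865:Sat✓ 1866:Sun 1867:Mon 1868:Wed 1869:Thu✓ 1870:Fri✓
Years with five Saturdays: 1830, 1831, 1836, 1837, 1841, 1842, 1843, 1847, 1848, 1852, 1853, 1854, 1858, 1859, 1864, 1865, 1869, 1870 → 18.

18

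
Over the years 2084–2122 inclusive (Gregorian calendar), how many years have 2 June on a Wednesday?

5

Track 2 June's weekday year by year (advancing +1, or +2 across a Feb 29):
  2084: Fri  2085: Sat (+1)  2086: Sun (+1)  2087: Mon (+1)  2088: Wed (+2) ✓
  2089: Thu (+1)  2090: Fri (+1)  2091: Sat (+1)  2092: Mon (+2)  2093: Tue (+1)
  2094: Wed (+1) ✓  2095: Thu (+1)  2096: Sat (+2)  2097: Sun (+1)  … (11 more years) …
  2109: Sun (+1)  2110: Mon (+1)  2111: Tue (+1)  2112: Thu (+2)  2113: Fri (+1)
  2114: Sat (+1)  2115: Sun (+1)  2116: Tue (+2)  2117: Wed (+1) ✓  2118: Thu (+1)
  2119: Fri (+1)  2120: Sun (+2)  2121: Mon (+1)  2122: Tue (+1)
Wednesday years: 2088, 2094, 2100, 2106, 2117 — 5 in total.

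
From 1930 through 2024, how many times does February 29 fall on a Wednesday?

3

Leap years in 1930–2024: 24 of them.
Feb 29 weekday advances by 5 (mod 7) from one leap year to the next four years later (or differs when a century non-leap intervenes).
Leap-day weekdays: 1932:Mon 1936:Sat 1940:Thu 1944:Tue 1948:Sun 1952:Fri 1956:Wed✓ 1960:Mon 1964:Sat 1968:Thu 1972:Tue 1976:Sun 1980:Fri 1984:Wed✓ 1988:Mon 1992:Sat 1996:Thu 2000:Tue 2004:Sun 2008:Fri 2012:Wed✓ 2016:Mon 2020:Sat 2024:Thu
Wednesday: 1956, 1984, 2012 → 3.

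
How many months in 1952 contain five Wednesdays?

A month of length L has five Wednesdays iff its first Wednesday is on day ≤ L−28 (so day 1–3 in a 31-day month, 1–2 in a 30-day month, day 1 in a leap February).
Checking each month of 1952: Jan starts Tue (31d) ✓; Feb starts Fri (29d); Mar starts Sat (31d); Apr starts Tue (30d) ✓; May starts Thu (31d); Jun starts Sun (30d); Jul starts Tue (31d) ✓; Aug starts Fri (31d); Sep starts Mon (30d); Oct starts Wed (31d) ✓; Nov starts Sat (30d); Dec starts Mon (31d) ✓.
Five-Wednesday months: January, April, July, October, December → 5.

5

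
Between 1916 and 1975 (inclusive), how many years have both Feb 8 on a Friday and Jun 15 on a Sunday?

2

Check each year's weekday for Feb 8 and Jun 15:
  1916: Tue/Thu  1917: Thu/Fri  1918: Fri/Sat  1919: Sat/Sun  1920: Sun/Tue  1921: Tue/Wed  1922: Wed/Thu  1923: Thu/Fri  1924: Fri/Sun ✓  1925: Sun/Mon  1926: Mon/Tue  1927: Tue/Wed  1928: Wed/Fri  1929: Fri/Sat  …(32 more)…  1962: Thu/Fri  1963: Fri/Sat  1964: Sat/Mon  1965: Mon/Tue  1966: Tue/Wed  1967: Wed/Thu  1968: Thu/Sat  1969: Sat/Sun  1970: Sun/Mon  1971: Mon/Tue  1972: Tue/Thu  1973: Thu/Fri  1974: Fri/Sat  1975: Sat/Sun
Both conditions hold in: 1924, 1952 — 2.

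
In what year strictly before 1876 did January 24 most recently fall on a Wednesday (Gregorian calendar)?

1872

From one year to the next, a fixed date's weekday advances by 1, or by 2 when a Feb 29 lies between the two dates.
1876: January 24 is Monday.
1875: Sunday (−1)
1874: Saturday (−1)
1873: Friday (−1)
1872: Wednesday (−2)
January 24 falls on a Wednesday in 1872.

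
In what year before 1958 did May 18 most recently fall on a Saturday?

From one year to the next, a fixed date's weekday advances by 1, or by 2 when a Feb 29 lies between the two dates.
1958: May 18 is Sunday.
1957: Saturday (−1)
May 18 falls on a Saturday in 1957.

1957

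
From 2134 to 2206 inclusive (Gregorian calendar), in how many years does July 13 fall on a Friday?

11

Track July 13's weekday year by year (advancing +1, or +2 across a Feb 29):
  2134: Tue  2135: Wed (+1)  2136: Fri (+2) ✓  2137: Sat (+1)  2138: Sun (+1)
  2139: Mon (+1)  2140: Wed (+2)  2141: Thu (+1)  2142: Fri (+1) ✓  2143: Sat (+1)
  2144: Mon (+2)  2145: Tue (+1)  2146: Wed (+1)  2147: Thu (+1)  … (45 more years) …
  2193: Sat (+1)  2194: Sun (+1)  2195: Mon (+1)  2196: Wed (+2)  2197: Thu (+1)
  2198: Fri (+1) ✓  2199: Sat (+1)  2200: Sun (+1)  2201: Mon (+1)  2202: Tue (+1)
  2203: Wed (+1)  2204: Fri (+2) ✓  2205: Sat (+1)  2206: Sun (+1)
Friday years: 2136, 2142, 2153, 2159, 2164, 2170, 2181, 2187, 2192, 2198, 2204 — 11 in total.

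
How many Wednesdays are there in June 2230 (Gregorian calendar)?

5

June 2230 has 30 days and begins on Tuesday.
The first Wednesday is June 2.
Wednesdays fall on 2, 9, 16, 23, 30 — that's 5.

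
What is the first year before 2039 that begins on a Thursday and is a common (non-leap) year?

2037

Jan 1 advances by 2 weekdays after a leap year and by 1 after a common year.
2039: Jan 1 is Saturday.
2038: Friday
2037: Thursday
2037 begins on a Thursday and is a common year.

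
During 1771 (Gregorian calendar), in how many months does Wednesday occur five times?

A month of length L has five Wednesdays iff its first Wednesday is on day ≤ L−28 (so day 1–3 in a 31-day month, 1–2 in a 30-day month, day 1 in a leap February).
Checking each month of 1771: Jan starts Tue (31d) ✓; Feb starts Fri (28d); Mar starts Fri (31d); Apr starts Mon (30d); May starts Wed (31d) ✓; Jun starts Sat (30d); Jul starts Mon (31d) ✓; Aug starts Thu (31d); Sep starts Sun (30d); Oct starts Tue (31d) ✓; Nov starts Fri (30d); Dec starts Sun (31d).
Five-Wednesday months: January, May, July, October → 4.

4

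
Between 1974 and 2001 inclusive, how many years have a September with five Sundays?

September has 30 days; it has five Sundays when Sunday falls among the first (month-length − 28) days — i.e. when September 1 is one of Sunday/Saturday.
September 1 by year: 1974:Sun✓ 1975:Mon 1976:Wed 1977:Thu 1978:Fri 1979:Sat✓ 1980:Mon 1981:Tue 1982:Wed 1983:Thu 1984:Sat✓ 1985:Sun✓ 1986:Mon 1987:Tue 1988:Thu 1989:Fri 1990:Sat✓ 1991:Sun✓ 1992:Tue 1993:Wed 1994:Thu 1995:Fri 1996:Sun✓ 1997:Mon 1998:Tue 1999:Wed 2000:Fri 2001:Sat✓
Years with five Sundays: 1974, 1979, 1984, 1985, 1990, 1991, 1996, 2001 → 8.

8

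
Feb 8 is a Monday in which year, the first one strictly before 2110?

From one year to the next, a fixed date's weekday advances by 1, or by 2 when a Feb 29 lies between the two dates.
2110: February 8 is Saturday.
2109: Friday (−1)
2108: Wednesday (−2)
2107: Tuesday (−1)
2106: Monday (−1)
Feb 8 falls on a Monday in 2106.

2106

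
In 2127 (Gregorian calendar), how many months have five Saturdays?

A month of length L has five Saturdays iff its first Saturday is on day ≤ L−28 (so day 1–3 in a 31-day month, 1–2 in a 30-day month, day 1 in a leap February).
Checking each month of 2127: Jan starts Wed (31d); Feb starts Sat (28d); Mar starts Sat (31d) ✓; Apr starts Tue (30d); May starts Thu (31d) ✓; Jun starts Sun (30d); Jul starts Tue (31d); Aug starts Fri (31d) ✓; Sep starts Mon (30d); Oct starts Wed (31d); Nov starts Sat (30d) ✓; Dec starts Mon (31d).
Five-Saturday months: March, May, August, November → 4.

4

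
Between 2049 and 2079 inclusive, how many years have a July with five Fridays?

July has 31 days; it has five Fridays when Friday falls among the first (month-length − 28) days — i.e. when July 1 is one of Friday/Thursday/Wednesday.
July 1 by year: 2049:Thu✓ 2050:Fri✓ 2051:Sat 2052:Mon 2053:Tue 2054:Wed✓ 2055:Thu✓ 2056:Sat 2057:Sun 2058:Mon 2059:Tue 2060:Thu✓ 2061:Fri✓ 2062:Sat 2063:Sun 2064:Tue 2065:Wed✓ 2066:Thu✓ 2067:Fri✓ 2068:Sun 2069:Mon 2070:Tue 2071:Wed✓ 2072:Fri✓ 2073:Sat 2074:Sun 2075:Mon 2076:Wed✓ 2077:Thu✓ 2078:Fri✓ 2079:Sat
Years with five Fridays: 2049, 2050, 2054, 2055, 2060, 2061, 2065, 2066, 2067, 2071, 2072, 2076, 2077, 2078 → 14.

14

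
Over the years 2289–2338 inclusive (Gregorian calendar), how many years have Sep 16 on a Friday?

8

Track Sep 16's weekday year by year (advancing +1, or +2 across a Feb 29):
  2289: Mon  2290: Tue (+1)  2291: Wed (+1)  2292: Fri (+2) ✓  2293: Sat (+1)
  2294: Sun (+1)  2295: Mon (+1)  2296: Wed (+2)  2297: Thu (+1)  2298: Fri (+1) ✓
  2299: Sat (+1)  2300: Sun (+1)  2301: Mon (+1)  2302: Tue (+1)  … (22 more years) …
  2325: Wed (+1)  2326: Thu (+1)  2327: Fri (+1) ✓  2328: Sun (+2)  2329: Mon (+1)
  2330: Tue (+1)  2331: Wed (+1)  2332: Fri (+2) ✓  2333: Sat (+1)  2334: Sun (+1)
  2335: Mon (+1)  2336: Wed (+2)  2337: Thu (+1)  2338: Fri (+1) ✓
Friday years: 2292, 2298, 2304, 2310, 2321, 2327, 2332, 2338 — 8 in total.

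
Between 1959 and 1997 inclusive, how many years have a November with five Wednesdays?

November has 30 days; it has five Wednesdays when Wednesday falls among the first (month-length − 28) days — i.e. when November 1 is one of Wednesday/Tuesday.
November 1 by year: 1959:Sun 1960:Tue✓ 1961:Wed✓ 1962:Thu 1963:Fri 1964:Sun 1965:Mon 1966:Tue✓ 1967:Wed✓ 1968:Fri 1969:Sat 1970:Sun 1971:Mon 1972:Wed✓ 1973:Thu …(9 more)… 1983:Tue✓ 1984:Thu 1985:Fri 1986:Sat 1987:Sun 1988:Tue✓ 1989:Wed✓ 1990:Thu 1991:Fri 1992:Sun 1993:Mon 1994:Tue✓ 1995:Wed✓ 1996:Fri 1997:Sat
Years with five Wednesdays: 1960, 1961, 1966, 1967, 1972, 1977, 1978, 1983, 1988, 1989, 1994, 1995 → 12.

12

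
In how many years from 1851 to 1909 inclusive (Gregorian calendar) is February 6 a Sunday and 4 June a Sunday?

1

Check each year's weekday for February 6 and 4 June:
  1851: Thu/Wed  1852: Fri/Fri  1853: Sun/Sat  1854: Mon/Sun  1855: Tue/Mon  1856: Wed/Wed  1857: Fri/Thu  1858: Sat/Fri  1859: Sun/Sat  1860: Mon/Mon  1861: Wed/Tue  1862: Thu/Wed  1863: Fri/Thu  1864: Sat/Sat  …(31 more)…  1896: Thu/Thu  1897: Sat/Fri  1898: Sun/Sat  1899: Mon/Sun  1900: Tue/Mon  1901: Wed/Tue  1902: Thu/Wed  1903: Fri/Thu  1904: Sat/Sat  1905: Mon/Sun  1906: Tue/Mon  1907: Wed/Tue  1908: Thu/Thu  1909: Sat/Fri
Both conditions hold in: 1876 — 1.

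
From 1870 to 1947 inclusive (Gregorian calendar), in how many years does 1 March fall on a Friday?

Track 1 March's weekday year by year (advancing +1, or +2 across a Feb 29):
  1870: Tue  1871: Wed (+1)  1872: Fri (+2) ✓  1873: Sat (+1)  1874: Sun (+1)
  1875: Mon (+1)  1876: Wed (+2)  1877: Thu (+1)  1878: Fri (+1) ✓  1879: Sat (+1)
  1880: Mon (+2)  1881: Tue (+1)  1882: Wed (+1)  1883: Thu (+1)  … (50 more years) …
  1934: Thu (+1)  1935: Fri (+1) ✓  1936: Sun (+2)  1937: Mon (+1)  1938: Tue (+1)
  1939: Wed (+1)  1940: Fri (+2) ✓  1941: Sat (+1)  1942: Sun (+1)  1943: Mon (+1)
  1944: Wed (+2)  1945: Thu (+1)  1946: Fri (+1) ✓  1947: Sat (+1)
Friday years: 1872, 1878, 1889, 1895, 1901, 1907, 1912, 1918, 1929, 1935, 1940, 1946 — 12 in total.

12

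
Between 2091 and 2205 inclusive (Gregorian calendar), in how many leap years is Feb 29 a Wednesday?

Leap years in 2091–2205: 27 of them.
Feb 29 weekday advances by 5 (mod 7) from one leap year to the next four years later (or differs when a century non-leap intervenes).
Leap-day weekdays: 2092:Fri 2096:Wed✓ 2104:Fri 2108:Wed✓ 2112:Mon 2116:Sat 2120:Thu 2124:Tue 2128:Sun 2132:Fri 2136:Wed✓ 2140:Mon 2144:Sat 2148:Thu 2152:Tue 2156:Sun 2160:Fri 2164:Wed✓ 2168:Mon 2172:Sat 2176:Thu 2180:Tue 2184:Sun 2188:Fri 2192:Wed✓ 2196:Mon 2204:Wed✓
Wednesday: 2096, 2108, 2136, 2164, 2192, 2204 → 6.

6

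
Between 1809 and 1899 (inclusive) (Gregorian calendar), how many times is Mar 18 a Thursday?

Track Mar 18's weekday year by year (advancing +1, or +2 across a Feb 29):
  1809: Sat  1810: Sun (+1)  1811: Mon (+1)  1812: Wed (+2)  1813: Thu (+1) ✓
  1814: Fri (+1)  1815: Sat (+1)  1816: Mon (+2)  1817: Tue (+1)  1818: Wed (+1)
  1819: Thu (+1) ✓  1820: Sat (+2)  1821: Sun (+1)  1822: Mon (+1)  … (63 more years) …
  1886: Thu (+1) ✓  1887: Fri (+1)  1888: Sun (+2)  1889: Mon (+1)  1890: Tue (+1)
  1891: Wed (+1)  1892: Fri (+2)  1893: Sat (+1)  1894: Sun (+1)  1895: Mon (+1)
  1896: Wed (+2)  1897: Thu (+1) ✓  1898: Fri (+1)  1899: Sat (+1)
Thursday years: 1813, 1819, 1824, 1830, 1841, 1847, 1852, 1858, 1869, 1875, 1880, 1886, 1897 — 13 in total.

13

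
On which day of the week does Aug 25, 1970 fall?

Tuesday

January 1, 1970 is a Thursday.
August 25 is day 237 of the year, i.e. 236 days after Jan 1.
236 mod 7 = 5, so advance 5 weekdays from Thursday: Tuesday.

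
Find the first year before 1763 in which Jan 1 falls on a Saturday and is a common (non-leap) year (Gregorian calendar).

1757

Jan 1 advances by 2 weekdays after a leap year and by 1 after a common year.
1763: Jan 1 is Saturday.
1762: Friday
1761: Thursday
1760: Tuesday (leap)
1759: Monday
1758: Sunday
1757: Saturday
1757 begins on a Saturday and is a common year.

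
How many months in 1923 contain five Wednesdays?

A month of length L has five Wednesdays iff its first Wednesday is on day ≤ L−28 (so day 1–3 in a 31-day month, 1–2 in a 30-day month, day 1 in a leap February).
Checking each month of 1923: Jan starts Mon (31d) ✓; Feb starts Thu (28d); Mar starts Thu (31d); Apr starts Sun (30d); May starts Tue (31d) ✓; Jun starts Fri (30d); Jul starts Sun (31d); Aug starts Wed (31d) ✓; Sep starts Sat (30d); Oct starts Mon (31d) ✓; Nov starts Thu (30d); Dec starts Sat (31d).
Five-Wednesday months: January, May, August, October → 4.

4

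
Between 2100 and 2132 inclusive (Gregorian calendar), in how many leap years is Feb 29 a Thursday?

Leap years in 2100–2132: 8 of them.
Feb 29 weekday advances by 5 (mod 7) from one leap year to the next four years later (or differs when a century non-leap intervenes).
Leap-day weekdays: 2104:Fri 2108:Wed 2112:Mon 2116:Sat 2120:Thu✓ 2124:Tue 2128:Sun 2132:Fri
Thursday: 2120 → 1.

1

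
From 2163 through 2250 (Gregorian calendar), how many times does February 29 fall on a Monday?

Leap years in 2163–2250: 21 of them.
Feb 29 weekday advances by 5 (mod 7) from one leap year to the next four years later (or differs when a century non-leap intervenes).
Leap-day weekdays: 2164:Wed 2168:Mon✓ 2172:Sat 2176:Thu 2180:Tue 2184:Sun 2188:Fri 2192:Wed 2196:Mon✓ 2204:Wed 2208:Mon✓ 2212:Sat 2216:Thu 2220:Tue 2224:Sun 2228:Fri 2232:Wed 2236:Mon✓ 2240:Sat 2244:Thu 2248:Tue
Monday: 2168, 2196, 2208, 2236 → 4.

4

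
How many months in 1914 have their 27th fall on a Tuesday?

Check the 27th of each month of 1914: Jan 27: Tue, Feb 27: Fri, Mar 27: Fri, Apr 27: Mon, May 27: Wed, Jun 27: Sat, Jul 27: Mon, Aug 27: Thu, Sep 27: Sun, Oct 27: Tue, Nov 27: Fri, Dec 27: Sun.
Tuesday occurs in January, October — 2 months.

2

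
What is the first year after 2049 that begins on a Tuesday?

2058

Jan 1 advances by 2 weekdays after a leap year and by 1 after a common year.
2049: Jan 1 is Friday.
2050: Saturday
2051: Sunday
2052: Monday (leap)
2053: Wednesday
2054: Thursday
2055: Friday
2056: Saturday (leap)
2057: Monday
2058: Tuesday
2058 begins on a Tuesday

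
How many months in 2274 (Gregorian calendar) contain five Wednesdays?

4

A month of length L has five Wednesdays iff its first Wednesday is on day ≤ L−28 (so day 1–3 in a 31-day month, 1–2 in a 30-day month, day 1 in a leap February).
Checking each month of 2274: Jan starts Thu (31d); Feb starts Sun (28d); Mar starts Sun (31d); Apr starts Wed (30d) ✓; May starts Fri (31d); Jun starts Mon (30d); Jul starts Wed (31d) ✓; Aug starts Sat (31d); Sep starts Tue (30d) ✓; Oct starts Thu (31d); Nov starts Sun (30d); Dec starts Tue (31d) ✓.
Five-Wednesday months: April, July, September, December → 4.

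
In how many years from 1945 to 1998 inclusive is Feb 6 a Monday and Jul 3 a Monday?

6

Check each year's weekday for Feb 6 and Jul 3:
  1945: Tue/Tue  1946: Wed/Wed  1947: Thu/Thu  1948: Fri/Sat  1949: Sun/Sun  1950: Mon/Mon ✓  1951: Tue/Tue  1952: Wed/Thu  1953: Fri/Fri  1954: Sat/Sat  1955: Sun/Sun  1956: Mon/Tue  1957: Wed/Wed  1958: Thu/Thu  …(26 more)…  1985: Wed/Wed  1986: Thu/Thu  1987: Fri/Fri  1988: Sat/Sun  1989: Mon/Mon ✓  1990: Tue/Tue  1991: Wed/Wed  1992: Thu/Fri  1993: Sat/Sat  1994: Sun/Sun  1995: Mon/Mon ✓  1996: Tue/Wed  1997: Thu/Thu  1998: Fri/Fri
Both conditions hold in: 1950, 1961, 1967, 1978, 1989, 1995 — 6.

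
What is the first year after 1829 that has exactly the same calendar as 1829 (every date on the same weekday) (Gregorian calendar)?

1835

Two years share a calendar iff Jan 1 falls on the same weekday and both are leap or both are common. 1829: Jan 1 is Thursday, common year.
1830: Jan 1 Friday, common
1831: Jan 1 Saturday, common
1832: Jan 1 Sunday, leap
1833: Jan 1 Tuesday, common
1834: Jan 1 Wednesday, common
1835: Jan 1 Thursday, common
1835 matches on both conditions.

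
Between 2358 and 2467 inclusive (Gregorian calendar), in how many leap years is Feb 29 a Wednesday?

Leap years in 2358–2467: 27 of them.
Feb 29 weekday advances by 5 (mod 7) from one leap year to the next four years later (or differs when a century non-leap intervenes).
Leap-day weekdays: 2360:Mon 2364:Sat 2368:Thu 2372:Tue 2376:Sun 2380:Fri 2384:Wed✓ 2388:Mon 2392:Sat 2396:Thu 2400:Tue 2404:Sun 2408:Fri 2412:Wed✓ 2416:Mon 2420:Sat 2424:Thu 2428:Tue 2432:Sun 2436:Fri 2440:Wed✓ 2444:Mon 2448:Sat 2452:Thu 2456:Tue 2460:Sun 2464:Fri
Wednesday: 2384, 2412, 2440 → 3.

3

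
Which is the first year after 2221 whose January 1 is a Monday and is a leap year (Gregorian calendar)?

Jan 1 advances by 2 weekdays after a leap year and by 1 after a common year.
2221: Jan 1 is Monday.
2222: Tuesday
2223: Wednesday
2224: Thursday (leap)
2225: Saturday
2226: Sunday
2227: Monday
2228: Tuesday (leap)
2229: Thursday
2230: Friday
2231: Saturday
2232: Sunday (leap)
2233: Tuesday
2234: Wednesday
2235: Thursday
2236: Friday (leap)
2237: Sunday
2238: Monday
2239: Tuesday
2240: Wednesday (leap)
2241: Friday
2242: Saturday
2243: Sunday
2244: Monday (leap)
2244 begins on a Monday and is a leap year.

2244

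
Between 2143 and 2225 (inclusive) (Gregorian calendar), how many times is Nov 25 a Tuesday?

12

Track Nov 25's weekday year by year (advancing +1, or +2 across a Feb 29):
  2143: Mon  2144: Wed (+2)  2145: Thu (+1)  2146: Fri (+1)  2147: Sat (+1)
  2148: Mon (+2)  2149: Tue (+1) ✓  2150: Wed (+1)  2151: Thu (+1)  2152: Sat (+2)
  2153: Sun (+1)  2154: Mon (+1)  2155: Tue (+1) ✓  2156: Thu (+2)  … (55 more years) …
  2212: Wed (+2)  2213: Thu (+1)  2214: Fri (+1)  2215: Sat (+1)  2216: Mon (+2)
  2217: Tue (+1) ✓  2218: Wed (+1)  2219: Thu (+1)  2220: Sat (+2)  2221: Sun (+1)
  2222: Mon (+1)  2223: Tue (+1) ✓  2224: Thu (+2)  2225: Fri (+1)
Tuesday years: 2149, 2155, 2160, 2166, 2177, 2183, 2188, 2194, 2200, 2206, 2217, 2223 — 12 in total.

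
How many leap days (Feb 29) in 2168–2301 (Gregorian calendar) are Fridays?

4

Leap years in 2168–2301: 32 of them.
Feb 29 weekday advances by 5 (mod 7) from one leap year to the next four years later (or differs when a century non-leap intervenes).
Leap-day weekdays: 2168:Mon 2172:Sat 2176:Thu 2180:Tue 2184:Sun 2188:Fri✓ 2192:Wed 2196:Mon 2204:Wed 2208:Mon 2212:Sat 2216:Thu 2220:Tue …(6 more)… 2248:Tue 2252:Sun 2256:Fri✓ 2260:Wed 2264:Mon 2268:Sat 2272:Thu 2276:Tue 2280:Sun 2284:Fri✓ 2288:Wed 2292:Mon 2296:Sat
Friday: 2188, 2228, 2256, 2284 → 4.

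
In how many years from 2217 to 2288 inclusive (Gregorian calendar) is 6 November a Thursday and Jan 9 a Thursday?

Check each year's weekday for 6 November and Jan 9:
  2217: Thu/Thu ✓  2218: Fri/Fri  2219: Sat/Sat  2220: Mon/Sun  2221: Tue/Tue  2222: Wed/Wed  2223: Thu/Thu ✓  2224: Sat/Fri  2225: Sun/Sun  2226: Mon/Mon  2227: Tue/Tue  2228: Thu/Wed  2229: Fri/Fri  2230: Sat/Sat  …(44 more)…  2275: Sat/Sat  2276: Mon/Sun  2277: Tue/Tue  2278: Wed/Wed  2279: Thu/Thu ✓  2280: Sat/Fri  2281: Sun/Sun  2282: Mon/Mon  2283: Tue/Tue  2284: Thu/Wed  2285: Fri/Fri  2286: Sat/Sat  2287: Sun/Sun  2288: Tue/Mon
Both conditions hold in: 2217, 2223, 2234, 2245, 2251, 2262, 2273, 2279 — 8.

8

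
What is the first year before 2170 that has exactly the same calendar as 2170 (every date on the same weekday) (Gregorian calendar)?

2159

Two years share a calendar iff Jan 1 falls on the same weekday and both are leap or both are common. 2170: Jan 1 is Monday, common year.
2169: Jan 1 Sunday, common
2168: Jan 1 Friday, leap
2167: Jan 1 Thursday, common
2166: Jan 1 Wednesday, common
2165: Jan 1 Tuesday, common
2164: Jan 1 Sunday, leap
2163: Jan 1 Saturday, common
2162: Jan 1 Friday, common
2161: Jan 1 Thursday, common
2160: Jan 1 Tuesday, leap
2159: Jan 1 Monday, common
2159 matches on both conditions.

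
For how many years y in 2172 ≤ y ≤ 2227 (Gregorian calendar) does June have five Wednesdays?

June has 30 days; it has five Wednesdays when Wednesday falls among the first (month-length − 28) days — i.e. when June 1 is one of Wednesday/Tuesday.
June 1 by year: 2172:Mon 2173:Tue✓ 2174:Wed✓ 2175:Thu 2176:Sat 2177:Sun 2178:Mon 2179:Tue✓ 2180:Thu 2181:Fri 2182:Sat 2183:Sun 2184:Tue✓ 2185:Wed✓ 2186:Thu …(26 more)… 2213:Tue✓ 2214:Wed✓ 2215:Thu 2216:Sat 2217:Sun 2218:Mon 2219:Tue✓ 2220:Thu 2221:Fri 2222:Sat 2223:Sun 2224:Tue✓ 2225:Wed✓ 2226:Thu 2227:Fri
Years with five Wednesdays: 2173, 2174, 2179, 2184, 2185, 2190, 2191, 2196, 2202, 2203, 2208, 2213, 2214, 2219, 2224, 2225 → 16.

16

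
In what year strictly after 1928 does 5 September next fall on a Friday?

From one year to the next, a fixed date's weekday advances by 1, or by 2 when a Feb 29 lies between the two dates.
1928: September 5 is Wednesday.
1929: Thursday (+1)
1930: Friday (+1)
5 September falls on a Friday in 1930.

1930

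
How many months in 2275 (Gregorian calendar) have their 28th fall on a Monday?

Check the 28th of each month of 2275: Jan 28: Thu, Feb 28: Sun, Mar 28: Sun, Apr 28: Wed, May 28: Fri, Jun 28: Mon, Jul 28: Wed, Aug 28: Sat, Sep 28: Tue, Oct 28: Thu, Nov 28: Sun, Dec 28: Tue.
Monday occurs in June — 1 month.

1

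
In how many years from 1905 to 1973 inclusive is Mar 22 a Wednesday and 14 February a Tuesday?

Check each year's weekday for Mar 22 and 14 February:
  1905: Wed/Tue ✓  1906: Thu/Wed  1907: Fri/Thu  1908: Sun/Fri  1909: Mon/Sun  1910: Tue/Mon  1911: Wed/Tue ✓  1912: Fri/Wed  1913: Sat/Fri  1914: Sun/Sat  1915: Mon/Sun  1916: Wed/Mon  1917: Thu/Wed  1918: Fri/Thu  …(41 more)…  1960: Tue/Sun  1961: Wed/Tue ✓  1962: Thu/Wed  1963: Fri/Thu  1964: Sun/Fri  1965: Mon/Sun  1966: Tue/Mon  1967: Wed/Tue ✓  1968: Fri/Wed  1969: Sat/Fri  1970: Sun/Sat  1971: Mon/Sun  1972: Wed/Mon  1973: Thu/Wed
Both conditions hold in: 1905, 1911, 1922, 1933, 1939, 1950, 1961, 1967 — 8.

8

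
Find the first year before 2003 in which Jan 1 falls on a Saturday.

Jan 1 advances by 2 weekdays after a leap year and by 1 after a common year.
2003: Jan 1 is Wednesday.
2002: Tuesday
2001: Monday
2000: Saturday (leap)
2000 begins on a Saturday

2000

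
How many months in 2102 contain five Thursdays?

A month of length L has five Thursdays iff its first Thursday is on day ≤ L−28 (so day 1–3 in a 31-day month, 1–2 in a 30-day month, day 1 in a leap February).
Checking each month of 2102: Jan starts Sun (31d); Feb starts Wed (28d); Mar starts Wed (31d) ✓; Apr starts Sat (30d); May starts Mon (31d); Jun starts Thu (30d) ✓; Jul starts Sat (31d); Aug starts Tue (31d) ✓; Sep starts Fri (30d); Oct starts Sun (31d); Nov starts Wed (30d) ✓; Dec starts Fri (31d).
Five-Thursday months: March, June, August, November → 4.

4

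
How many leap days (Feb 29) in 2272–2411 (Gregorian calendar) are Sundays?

5

Leap years in 2272–2411: 34 of them.
Feb 29 weekday advances by 5 (mod 7) from one leap year to the next four years later (or differs when a century non-leap intervenes).
Leap-day weekdays: 2272:Thu 2276:Tue 2280:Sun✓ 2284:Fri 2288:Wed 2292:Mon 2296:Sat 2304:Mon 2308:Sat 2312:Thu 2316:Tue 2320:Sun✓ 2324:Fri …(8 more)… 2360:Mon 2364:Sat 2368:Thu 2372:Tue 2376:Sun✓ 2380:Fri 2384:Wed 2388:Mon 2392:Sat 2396:Thu 2400:Tue 2404:Sun✓ 2408:Fri
Sunday: 2280, 2320, 2348, 2376, 2404 → 5.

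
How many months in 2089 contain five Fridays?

A month of length L has five Fridays iff its first Friday is on day ≤ L−28 (so day 1–3 in a 31-day month, 1–2 in a 30-day month, day 1 in a leap February).
Checking each month of 2089: Jan starts Sat (31d); Feb starts Tue (28d); Mar starts Tue (31d); Apr starts Fri (30d) ✓; May starts Sun (31d); Jun starts Wed (30d); Jul starts Fri (31d) ✓; Aug starts Mon (31d); Sep starts Thu (30d) ✓; Oct starts Sat (31d); Nov starts Tue (30d); Dec starts Thu (31d) ✓.
Five-Friday months: April, July, September, December → 4.

4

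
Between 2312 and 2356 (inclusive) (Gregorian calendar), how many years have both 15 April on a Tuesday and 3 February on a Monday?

5

Check each year's weekday for 15 April and 3 February:
  2312: Mon/Sat  2313: Tue/Mon ✓  2314: Wed/Tue  2315: Thu/Wed  2316: Sat/Thu  2317: Sun/Sat  2318: Mon/Sun  2319: Tue/Mon ✓  2320: Thu/Tue  2321: Fri/Thu  2322: Sat/Fri  2323: Sun/Sat  2324: Tue/Sun  2325: Wed/Tue  …(17 more)…  2343: Thu/Wed  2344: Sat/Thu  2345: Sun/Sat  2346: Mon/Sun  2347: Tue/Mon ✓  2348: Thu/Tue  2349: Fri/Thu  2350: Sat/Fri  2351: Sun/Sat  2352: Tue/Sun  2353: Wed/Tue  2354: Thu/Wed  2355: Fri/Thu  2356: Sun/Fri
Both conditions hold in: 2313, 2319, 2330, 2341, 2347 — 5.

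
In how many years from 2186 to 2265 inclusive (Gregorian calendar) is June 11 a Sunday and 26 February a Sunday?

Check each year's weekday for June 11 and 26 February:
  2186: Sun/Sun ✓  2187: Mon/Mon  2188: Wed/Tue  2189: Thu/Thu  2190: Fri/Fri  2191: Sat/Sat  2192: Mon/Sun  2193: Tue/Tue  2194: Wed/Wed  2195: Thu/Thu  2196: Sat/Fri  2197: Sun/Sun ✓  2198: Mon/Mon  2199: Tue/Tue  …(52 more)…  2252: Fri/Thu  2253: Sat/Sat  2254: Sun/Sun ✓  2255: Mon/Mon  2256: Wed/Tue  2257: Thu/Thu  2258: Fri/Fri  2259: Sat/Sat  2260: Mon/Sun  2261: Tue/Tue  2262: Wed/Wed  2263: Thu/Thu  2264: Sat/Fri  2265: Sun/Sun ✓
Both conditions hold in: 2186, 2197, 2209, 2215, 2226, 2237, 2243, 2254, 2265 — 9.

9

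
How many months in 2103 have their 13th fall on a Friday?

Check the 13th of each month of 2103: Jan 13: Sat, Feb 13: Tue, Mar 13: Tue, Apr 13: Fri, May 13: Sun, Jun 13: Wed, Jul 13: Fri, Aug 13: Mon, Sep 13: Thu, Oct 13: Sat, Nov 13: Tue, Dec 13: Thu.
Friday occurs in April, July — 2 months.

2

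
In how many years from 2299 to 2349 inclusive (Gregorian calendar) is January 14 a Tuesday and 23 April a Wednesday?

Check each year's weekday for January 14 and 23 April:
  2299: Sat/Sun  2300: Sun/Mon  2301: Mon/Tue  2302: Tue/Wed ✓  2303: Wed/Thu  2304: Thu/Sat  2305: Sat/Sun  2306: Sun/Mon  2307: Mon/Tue  2308: Tue/Thu  2309: Thu/Fri  2310: Fri/Sat  2311: Sat/Sun  2312: Sun/Tue  …(23 more)…  2336: Tue/Thu  2337: Thu/Fri  2338: Fri/Sat  2339: Sat/Sun  2340: Sun/Tue  2341: Tue/Wed ✓  2342: Wed/Thu  2343: Thu/Fri  2344: Fri/Sun  2345: Sun/Mon  2346: Mon/Tue  2347: Tue/Wed ✓  2348: Wed/Fri  2349: Fri/Sat
Both conditions hold in: 2302, 2313, 2319, 2330, 2341, 2347 — 6.

6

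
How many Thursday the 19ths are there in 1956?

3

Check the 19th of each month of 1956: Jan 19: Thu, Feb 19: Sun, Mar 19: Mon, Apr 19: Thu, May 19: Sat, Jun 19: Tue, Jul 19: Thu, Aug 19: Sun, Sep 19: Wed, Oct 19: Fri, Nov 19: Mon, Dec 19: Wed.
Thursday occurs in January, April, July — 3 months.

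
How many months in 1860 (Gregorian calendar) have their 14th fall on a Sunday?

Check the 14th of each month of 1860: Jan 14: Sat, Feb 14: Tue, Mar 14: Wed, Apr 14: Sat, May 14: Mon, Jun 14: Thu, Jul 14: Sat, Aug 14: Tue, Sep 14: Fri, Oct 14: Sun, Nov 14: Wed, Dec 14: Fri.
Sunday occurs in October — 1 month.

1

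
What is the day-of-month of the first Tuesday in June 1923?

June 1, 1923 is a Friday, so the first Tuesday is the 5th.
The first Tuesday is 5 + 0 = 5.

5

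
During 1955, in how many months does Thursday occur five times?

A month of length L has five Thursdays iff its first Thursday is on day ≤ L−28 (so day 1–3 in a 31-day month, 1–2 in a 30-day month, day 1 in a leap February).
Checking each month of 1955: Jan starts Sat (31d); Feb starts Tue (28d); Mar starts Tue (31d) ✓; Apr starts Fri (30d); May starts Sun (31d); Jun starts Wed (30d) ✓; Jul starts Fri (31d); Aug starts Mon (31d); Sep starts Thu (30d) ✓; Oct starts Sat (31d); Nov starts Tue (30d); Dec starts Thu (31d) ✓.
Five-Thursday months: March, June, September, December → 4.

4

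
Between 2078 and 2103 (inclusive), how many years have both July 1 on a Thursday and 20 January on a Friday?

0

Check each year's weekday for July 1 and 20 January:
  2078: Fri/Thu  2079: Sat/Fri  2080: Mon/Sat  2081: Tue/Mon  2082: Wed/Tue  2083: Thu/Wed  2084: Sat/Thu  2085: Sun/Sat  2086: Mon/Sun  2087: Tue/Mon  2088: Thu/Tue  2089: Fri/Thu  2090: Sat/Fri  2091: Sun/Sat  2092: Tue/Sun  2093: Wed/Tue  2094: Thu/Wed  2095: Fri/Thu  2096: Sun/Fri  2097: Mon/Sun  2098: Tue/Mon  2099: Wed/Tue  2100: Thu/Wed  2101: Fri/Thu  2102: Sat/Fri  2103: Sun/Sat
Both conditions hold in: no year — 0.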